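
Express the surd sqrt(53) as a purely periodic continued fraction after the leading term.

[7; (3, 1, 1, 3, 14)]

Write x_i = (sqrt(53) + m_i)/d_i with (m_0, d_0) = (0, 1). a_0 = floor(sqrt(53)) = 7, since 7^2 = 49 <= 53 < 64 = 8^2.
Iterate m_{i+1} = d_i*a_i - m_i, d_{i+1} = (53 - m_{i+1}^2)/d_i, a_{i+1} = floor((a_0 + m_{i+1})/d_{i+1}):
  m_1 = 1*7 - 0 = 7, d_1 = (53 - 7^2)/1 = 4/1 = 4, a_1 = floor((7 + 7)/4) = 3.
  m_2 = 4*3 - 7 = 5, d_2 = (53 - 5^2)/4 = 28/4 = 7, a_2 = floor((7 + 5)/7) = 1.
  m_3 = 7*1 - 5 = 2, d_3 = (53 - 2^2)/7 = 49/7 = 7, a_3 = floor((7 + 2)/7) = 1.
  m_4 = 7*1 - 2 = 5, d_4 = (53 - 5^2)/7 = 28/7 = 4, a_4 = floor((7 + 5)/4) = 3.
  m_5 = 4*3 - 5 = 7, d_5 = (53 - 7^2)/4 = 4/4 = 1, a_5 = floor((7 + 7)/1) = 14.
  m_6 = 1*14 - 7 = 7, d_6 = (53 - 7^2)/1 = 4/1 = 4: (m_6, d_6) = (m_1, d_1) = (7, 4), so from here the quotients repeat a_1, ..., a_5; the period length is 5.
Hence the expansion of sqrt(53) is a_0 = 7 followed by the repeating block 3, 1, 1, 3, 14 (period 5).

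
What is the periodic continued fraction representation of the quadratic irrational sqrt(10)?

Write x_i = (sqrt(10) + m_i)/d_i with (m_0, d_0) = (0, 1). a_0 = floor(sqrt(10)) = 3, since 3^2 = 9 <= 10 < 16 = 4^2.
Iterate m_{i+1} = d_i*a_i - m_i, d_{i+1} = (10 - m_{i+1}^2)/d_i, a_{i+1} = floor((a_0 + m_{i+1})/d_{i+1}):
  m_1 = 1*3 - 0 = 3, d_1 = (10 - 3^2)/1 = 1/1 = 1, a_1 = floor((3 + 3)/1) = 6.
  m_2 = 1*6 - 3 = 3, d_2 = (10 - 3^2)/1 = 1/1 = 1: (m_2, d_2) = (m_1, d_1) = (3, 1), so from here the quotient a_1 repeats; the period length is 1.
Hence the expansion of sqrt(10) is a_0 = 3 followed by the repeating block 6 (period 1).

[3; (6)]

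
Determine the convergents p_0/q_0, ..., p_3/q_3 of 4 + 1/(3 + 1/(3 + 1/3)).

Using the convergent recurrence p_i = a_i*p_{i-1} + p_{i-2}, q_i = a_i*q_{i-1} + q_{i-2} with p_{-2}=0, p_{-1}=1, q_{-2}=1, q_{-1}=0:
  i=0: a_0=4, p_0 = 4*1 + 0 = 4, q_0 = 4*0 + 1 = 1.
  i=1: a_1=3, p_1 = 3*4 + 1 = 13, q_1 = 3*1 + 0 = 3.
  i=2: a_2=3, p_2 = 3*13 + 4 = 43, q_2 = 3*3 + 1 = 10.
  i=3: a_3=3, p_3 = 3*43 + 13 = 142, q_3 = 3*10 + 3 = 33.

4/1, 13/3, 43/10, 142/33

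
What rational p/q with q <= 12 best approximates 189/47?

Expand x = 189/47 as a continued fraction with the Euclidean algorithm:
  189 = 4*47 + 1, so a_0 = 4.
  47 = 47*1 + 0, so a_1 = 47.
so x = [4; 47].
Convergents (p_i = a_i*p_{i-1} + p_{i-2}, q_i = a_i*q_{i-1} + q_{i-2} with p_{-2}=0, p_{-1}=1, q_{-2}=1, q_{-1}=0), until the denominator exceeds 12:
  i=0: a_0=4, p_0 = 4*1 + 0 = 4, q_0 = 4*0 + 1 = 1.
  i=1: a_1=47, p_1 = 47*4 + 1 = 189, q_1 = 47*1 + 0 = 47.
q_1 = 47 > 12, so the last convergent with denominator <= 12 is p_0/q_0 = 4/1.
The closest fraction with denominator <= 12 is either p_0/q_0 or the intermediate fraction (k*p_0 + p_{-1})/(k*q_0 + q_{-1}) with the largest k >= 1 whose denominator stays <= 12; these approach x as k grows, and every other convergent or intermediate fraction in range is farther away.
Largest k: floor((12 - q_{-1})/q_0) = floor((12 - 0)/1) = 12 (using the seeds p_{-1} = 1, q_{-1} = 0).
That gives (12*4 + 1)/(12*1 + 0) = 49/12.
Compare the errors: |x - 4/1| = |189*1 - 4*47|/(47*1) = 1/47, and |x - 49/12| = |189*12 - 49*47|/(47*12) = 35/564.
Cross-multiplying, 1*564 = 564 < 1645 = 35*47, so 1/47 is smaller: the convergent 4/1 is closer to x than 49/12.

4/1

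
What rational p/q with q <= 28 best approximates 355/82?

13/3

Expand x = 355/82 as a continued fraction with the Euclidean algorithm:
  355 = 4*82 + 27, so a_0 = 4.
  82 = 3*27 + 1, so a_1 = 3.
  27 = 27*1 + 0, so a_2 = 27.
so x = [4; 3, 27].
Convergents (p_i = a_i*p_{i-1} + p_{i-2}, q_i = a_i*q_{i-1} + q_{i-2} with p_{-2}=0, p_{-1}=1, q_{-2}=1, q_{-1}=0), until the denominator exceeds 28:
  i=0: a_0=4, p_0 = 4*1 + 0 = 4, q_0 = 4*0 + 1 = 1.
  i=1: a_1=3, p_1 = 3*4 + 1 = 13, q_1 = 3*1 + 0 = 3.
  i=2: a_2=27, p_2 = 27*13 + 4 = 355, q_2 = 27*3 + 1 = 82.
q_2 = 82 > 28, so the last convergent with denominator <= 28 is p_1/q_1 = 13/3.
The closest fraction with denominator <= 28 is either p_1/q_1 or the intermediate fraction (k*p_1 + p_0)/(k*q_1 + q_0) with the largest k >= 1 whose denominator stays <= 28; these approach x as k grows, and every other convergent or intermediate fraction in range is farther away.
Largest k: floor((28 - q_0)/q_1) = floor((28 - 1)/3) = 9.
That gives (9*13 + 4)/(9*3 + 1) = 121/28.
Compare the errors: |x - 13/3| = |355*3 - 13*82|/(82*3) = 1/246, and |x - 121/28| = |355*28 - 121*82|/(82*28) = 18/2296.
Cross-multiplying, 1*2296 = 2296 < 4428 = 18*246, so 1/246 is smaller: the convergent 13/3 is closer to x than 121/28.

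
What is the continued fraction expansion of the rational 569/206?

Run the Euclidean algorithm on 569 and 206; the successive quotients are the partial quotients a_0, a_1, ... (each step inverts the fractional part left over by the previous one):
  569 = 2*206 + 157, so a_0 = 2.
  206 = 1*157 + 49, so a_1 = 1.
  157 = 3*49 + 10, so a_2 = 3.
  49 = 4*10 + 9, so a_3 = 4.
  10 = 1*9 + 1, so a_4 = 1.
  9 = 9*1 + 0, so a_5 = 9.
The remainder reaches 0 after 6 divisions, so the expansion has 6 partial quotients, read off in order.

[2; 1, 3, 4, 1, 9]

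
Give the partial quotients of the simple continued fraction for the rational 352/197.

[1; 1, 3, 1, 2, 4, 3]

Run the Euclidean algorithm on 352 and 197; the successive quotients are the partial quotients a_0, a_1, ... (each step inverts the fractional part left over by the previous one):
  352 = 1*197 + 155, so a_0 = 1.
  197 = 1*155 + 42, so a_1 = 1.
  155 = 3*42 + 29, so a_2 = 3.
  42 = 1*29 + 13, so a_3 = 1.
  29 = 2*13 + 3, so a_4 = 2.
  13 = 4*3 + 1, so a_5 = 4.
  3 = 3*1 + 0, so a_6 = 3.
The remainder reaches 0 after 7 divisions, so the expansion has 7 partial quotients, read off in order.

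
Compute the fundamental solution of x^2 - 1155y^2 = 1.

(x, y) = (34, 1)

First expand sqrt(1155) as a continued fraction. With x_i = (sqrt(1155) + m_i)/d_i and (m_0, d_0) = (0, 1): a_0 = floor(sqrt(1155)) = 33, since 33^2 = 1089 <= 1155 < 1156 = 34^2.
Iterate m_{i+1} = d_i*a_i - m_i, d_{i+1} = (1155 - m_{i+1}^2)/d_i, a_{i+1} = floor((a_0 + m_{i+1})/d_{i+1}):
  m_1 = 1*33 - 0 = 33, d_1 = (1155 - 33^2)/1 = 66/1 = 66, a_1 = floor((33 + 33)/66) = 1.
  m_2 = 66*1 - 33 = 33, d_2 = (1155 - 33^2)/66 = 66/66 = 1, a_2 = floor((33 + 33)/1) = 66.
  m_3 = 1*66 - 33 = 33, d_3 = (1155 - 33^2)/1 = 66/1 = 66: (m_3, d_3) = (m_1, d_1) = (33, 66), so from here the quotients repeat a_1, a_2; the period length is 2.
So sqrt(1155) = [33; (1, 66)] with period length k = 2.
k is even, so the fundamental solution of x^2 - 1155y^2 = 1 is (p_{k-1}, q_{k-1}) = (p_1, q_1); compute convergents through index 1.
Convergents (p_i = a_i*p_{i-1} + p_{i-2}, q_i = a_i*q_{i-1} + q_{i-2} with p_{-2}=0, p_{-1}=1, q_{-2}=1, q_{-1}=0):
  i=0: a_0=33, p_0 = 33*1 + 0 = 33, q_0 = 33*0 + 1 = 1.
  i=1: a_1=1, p_1 = 1*33 + 1 = 34, q_1 = 1*1 + 0 = 1.
Check: 34^2 - 1155*1^2 = 1156 - 1155 = 1, so (x, y) = (34, 1) solves the equation, and by the theorem it is the least positive solution.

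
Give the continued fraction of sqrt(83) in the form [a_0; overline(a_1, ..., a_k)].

Write x_i = (sqrt(83) + m_i)/d_i with (m_0, d_0) = (0, 1). a_0 = floor(sqrt(83)) = 9, since 9^2 = 81 <= 83 < 100 = 10^2.
Iterate m_{i+1} = d_i*a_i - m_i, d_{i+1} = (83 - m_{i+1}^2)/d_i, a_{i+1} = floor((a_0 + m_{i+1})/d_{i+1}):
  m_1 = 1*9 - 0 = 9, d_1 = (83 - 9^2)/1 = 2/1 = 2, a_1 = floor((9 + 9)/2) = 9.
  m_2 = 2*9 - 9 = 9, d_2 = (83 - 9^2)/2 = 2/2 = 1, a_2 = floor((9 + 9)/1) = 18.
  m_3 = 1*18 - 9 = 9, d_3 = (83 - 9^2)/1 = 2/1 = 2: (m_3, d_3) = (m_1, d_1) = (9, 2), so from here the quotients repeat a_1, a_2; the period length is 2.
Hence the expansion of sqrt(83) is a_0 = 9 followed by the repeating block 9, 18 (period 2).

[9; overline(9, 18)]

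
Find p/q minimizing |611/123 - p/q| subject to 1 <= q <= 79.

Expand x = 611/123 as a continued fraction with the Euclidean algorithm:
  611 = 4*123 + 119, so a_0 = 4.
  123 = 1*119 + 4, so a_1 = 1.
  119 = 29*4 + 3, so a_2 = 29.
  4 = 1*3 + 1, so a_3 = 1.
  3 = 3*1 + 0, so a_4 = 3.
so x = [4; 1, 29, 1, 3].
Convergents (p_i = a_i*p_{i-1} + p_{i-2}, q_i = a_i*q_{i-1} + q_{i-2} with p_{-2}=0, p_{-1}=1, q_{-2}=1, q_{-1}=0), until the denominator exceeds 79:
  i=0: a_0=4, p_0 = 4*1 + 0 = 4, q_0 = 4*0 + 1 = 1.
  i=1: a_1=1, p_1 = 1*4 + 1 = 5, q_1 = 1*1 + 0 = 1.
  i=2: a_2=29, p_2 = 29*5 + 4 = 149, q_2 = 29*1 + 1 = 30.
  i=3: a_3=1, p_3 = 1*149 + 5 = 154, q_3 = 1*30 + 1 = 31.
  i=4: a_4=3, p_4 = 3*154 + 149 = 611, q_4 = 3*31 + 30 = 123.
q_4 = 123 > 79, so the last convergent with denominator <= 79 is p_3/q_3 = 154/31.
The closest fraction with denominator <= 79 is either p_3/q_3 or the intermediate fraction (k*p_3 + p_2)/(k*q_3 + q_2) with the largest k >= 1 whose denominator stays <= 79; these approach x as k grows, and every other convergent or intermediate fraction in range is farther away.
Largest k: floor((79 - q_2)/q_3) = floor((79 - 30)/31) = 1.
That gives (1*154 + 149)/(1*31 + 30) = 303/61.
Compare the errors: |x - 154/31| = |611*31 - 154*123|/(123*31) = 1/3813, and |x - 303/61| = |611*61 - 303*123|/(123*61) = 2/7503.
Cross-multiplying, 1*7503 = 7503 < 7626 = 2*3813, so 1/3813 is smaller: the convergent 154/31 is closer to x than 303/61.

154/31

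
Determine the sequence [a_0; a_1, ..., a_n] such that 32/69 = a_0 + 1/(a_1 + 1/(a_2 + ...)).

[0; 2, 6, 2, 2]

Run the Euclidean algorithm on 32 and 69; the successive quotients are the partial quotients a_0, a_1, ... (each step inverts the fractional part left over by the previous one):
  32 = 0*69 + 32, so a_0 = 0.
  69 = 2*32 + 5, so a_1 = 2.
  32 = 6*5 + 2, so a_2 = 6.
  5 = 2*2 + 1, so a_3 = 2.
  2 = 2*1 + 0, so a_4 = 2.
The remainder reaches 0 after 5 divisions, so the expansion has 5 partial quotients, read off in order.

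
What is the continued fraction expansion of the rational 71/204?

[0; 2, 1, 6, 1, 8]

Run the Euclidean algorithm on 71 and 204; the successive quotients are the partial quotients a_0, a_1, ... (each step inverts the fractional part left over by the previous one):
  71 = 0*204 + 71, so a_0 = 0.
  204 = 2*71 + 62, so a_1 = 2.
  71 = 1*62 + 9, so a_2 = 1.
  62 = 6*9 + 8, so a_3 = 6.
  9 = 1*8 + 1, so a_4 = 1.
  8 = 8*1 + 0, so a_5 = 8.
The remainder reaches 0 after 6 divisions, so the expansion has 6 partial quotients, read off in order.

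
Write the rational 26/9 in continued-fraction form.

Run the Euclidean algorithm on 26 and 9; the successive quotients are the partial quotients a_0, a_1, ... (each step inverts the fractional part left over by the previous one):
  26 = 2*9 + 8, so a_0 = 2.
  9 = 1*8 + 1, so a_1 = 1.
  8 = 8*1 + 0, so a_2 = 8.
The remainder reaches 0 after 3 divisions, so the expansion has 3 partial quotients, read off in order.

[2; 1, 8]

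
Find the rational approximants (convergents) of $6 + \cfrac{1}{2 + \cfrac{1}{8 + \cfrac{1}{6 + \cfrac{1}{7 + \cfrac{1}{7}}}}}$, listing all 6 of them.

6/1, 13/2, 110/17, 673/104, 4821/745, 34420/5319

Using the convergent recurrence p_i = a_i*p_{i-1} + p_{i-2}, q_i = a_i*q_{i-1} + q_{i-2} with p_{-2}=0, p_{-1}=1, q_{-2}=1, q_{-1}=0:
  i=0: a_0=6, p_0 = 6*1 + 0 = 6, q_0 = 6*0 + 1 = 1.
  i=1: a_1=2, p_1 = 2*6 + 1 = 13, q_1 = 2*1 + 0 = 2.
  i=2: a_2=8, p_2 = 8*13 + 6 = 110, q_2 = 8*2 + 1 = 17.
  i=3: a_3=6, p_3 = 6*110 + 13 = 673, q_3 = 6*17 + 2 = 104.
  i=4: a_4=7, p_4 = 7*673 + 110 = 4821, q_4 = 7*104 + 17 = 745.
  i=5: a_5=7, p_5 = 7*4821 + 673 = 34420, q_5 = 7*745 + 104 = 5319.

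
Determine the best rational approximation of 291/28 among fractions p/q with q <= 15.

Expand x = 291/28 as a continued fraction with the Euclidean algorithm:
  291 = 10*28 + 11, so a_0 = 10.
  28 = 2*11 + 6, so a_1 = 2.
  11 = 1*6 + 5, so a_2 = 1.
  6 = 1*5 + 1, so a_3 = 1.
  5 = 5*1 + 0, so a_4 = 5.
so x = [10; 2, 1, 1, 5].
Convergents (p_i = a_i*p_{i-1} + p_{i-2}, q_i = a_i*q_{i-1} + q_{i-2} with p_{-2}=0, p_{-1}=1, q_{-2}=1, q_{-1}=0), until the denominator exceeds 15:
  i=0: a_0=10, p_0 = 10*1 + 0 = 10, q_0 = 10*0 + 1 = 1.
  i=1: a_1=2, p_1 = 2*10 + 1 = 21, q_1 = 2*1 + 0 = 2.
  i=2: a_2=1, p_2 = 1*21 + 10 = 31, q_2 = 1*2 + 1 = 3.
  i=3: a_3=1, p_3 = 1*31 + 21 = 52, q_3 = 1*3 + 2 = 5.
  i=4: a_4=5, p_4 = 5*52 + 31 = 291, q_4 = 5*5 + 3 = 28.
q_4 = 28 > 15, so the last convergent with denominator <= 15 is p_3/q_3 = 52/5.
The closest fraction with denominator <= 15 is either p_3/q_3 or the intermediate fraction (k*p_3 + p_2)/(k*q_3 + q_2) with the largest k >= 1 whose denominator stays <= 15; these approach x as k grows, and every other convergent or intermediate fraction in range is farther away.
Largest k: floor((15 - q_2)/q_3) = floor((15 - 3)/5) = 2.
That gives (2*52 + 31)/(2*5 + 3) = 135/13.
Compare the errors: |x - 52/5| = |291*5 - 52*28|/(28*5) = 1/140, and |x - 135/13| = |291*13 - 135*28|/(28*13) = 3/364.
Cross-multiplying, 1*364 = 364 < 420 = 3*140, so 1/140 is smaller: the convergent 52/5 is closer to x than 135/13.

52/5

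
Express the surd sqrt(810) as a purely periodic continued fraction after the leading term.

Write x_i = (sqrt(810) + m_i)/d_i with (m_0, d_0) = (0, 1). a_0 = floor(sqrt(810)) = 28, since 28^2 = 784 <= 810 < 841 = 29^2.
Iterate m_{i+1} = d_i*a_i - m_i, d_{i+1} = (810 - m_{i+1}^2)/d_i, a_{i+1} = floor((a_0 + m_{i+1})/d_{i+1}):
  m_1 = 1*28 - 0 = 28, d_1 = (810 - 28^2)/1 = 26/1 = 26, a_1 = floor((28 + 28)/26) = 2.
  m_2 = 26*2 - 28 = 24, d_2 = (810 - 24^2)/26 = 234/26 = 9, a_2 = floor((28 + 24)/9) = 5.
  m_3 = 9*5 - 24 = 21, d_3 = (810 - 21^2)/9 = 369/9 = 41, a_3 = floor((28 + 21)/41) = 1.
  m_4 = 41*1 - 21 = 20, d_4 = (810 - 20^2)/41 = 410/41 = 10, a_4 = floor((28 + 20)/10) = 4.
  m_5 = 10*4 - 20 = 20, d_5 = (810 - 20^2)/10 = 410/10 = 41, a_5 = floor((28 + 20)/41) = 1.
  m_6 = 41*1 - 20 = 21, d_6 = (810 - 21^2)/41 = 369/41 = 9, a_6 = floor((28 + 21)/9) = 5.
  m_7 = 9*5 - 21 = 24, d_7 = (810 - 24^2)/9 = 234/9 = 26, a_7 = floor((28 + 24)/26) = 2.
  m_8 = 26*2 - 24 = 28, d_8 = (810 - 28^2)/26 = 26/26 = 1, a_8 = floor((28 + 28)/1) = 56.
  m_9 = 1*56 - 28 = 28, d_9 = (810 - 28^2)/1 = 26/1 = 26: (m_9, d_9) = (m_1, d_1) = (28, 26), so from here the quotients repeat a_1, ..., a_8; the period length is 8.
Hence the expansion of sqrt(810) is a_0 = 28 followed by the repeating block 2, 5, 1, 4, 1, 5, 2, 56 (period 8).

[28; (2, 5, 1, 4, 1, 5, 2, 56)]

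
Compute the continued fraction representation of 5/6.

[0; 1, 5]

Run the Euclidean algorithm on 5 and 6; the successive quotients are the partial quotients a_0, a_1, ... (each step inverts the fractional part left over by the previous one):
  5 = 0*6 + 5, so a_0 = 0.
  6 = 1*5 + 1, so a_1 = 1.
  5 = 5*1 + 0, so a_2 = 5.
The remainder reaches 0 after 3 divisions, so the expansion has 3 partial quotients, read off in order.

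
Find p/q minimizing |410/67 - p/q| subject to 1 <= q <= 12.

49/8

Expand x = 410/67 as a continued fraction with the Euclidean algorithm:
  410 = 6*67 + 8, so a_0 = 6.
  67 = 8*8 + 3, so a_1 = 8.
  8 = 2*3 + 2, so a_2 = 2.
  3 = 1*2 + 1, so a_3 = 1.
  2 = 2*1 + 0, so a_4 = 2.
so x = [6; 8, 2, 1, 2].
Convergents (p_i = a_i*p_{i-1} + p_{i-2}, q_i = a_i*q_{i-1} + q_{i-2} with p_{-2}=0, p_{-1}=1, q_{-2}=1, q_{-1}=0), until the denominator exceeds 12:
  i=0: a_0=6, p_0 = 6*1 + 0 = 6, q_0 = 6*0 + 1 = 1.
  i=1: a_1=8, p_1 = 8*6 + 1 = 49, q_1 = 8*1 + 0 = 8.
  i=2: a_2=2, p_2 = 2*49 + 6 = 104, q_2 = 2*8 + 1 = 17.
q_2 = 17 > 12, so the last convergent with denominator <= 12 is p_1/q_1 = 49/8.
The closest fraction with denominator <= 12 is either p_1/q_1 or the intermediate fraction (k*p_1 + p_0)/(k*q_1 + q_0) with the largest k >= 1 whose denominator stays <= 12; these approach x as k grows, and every other convergent or intermediate fraction in range is farther away.
Largest k: floor((12 - q_0)/q_1) = floor((12 - 1)/8) = 1.
That gives (1*49 + 6)/(1*8 + 1) = 55/9.
Compare the errors: |x - 49/8| = |410*8 - 49*67|/(67*8) = 3/536, and |x - 55/9| = |410*9 - 55*67|/(67*9) = 5/603.
Cross-multiplying, 3*603 = 1809 < 2680 = 5*536, so 3/536 is smaller: the convergent 49/8 is closer to x than 55/9.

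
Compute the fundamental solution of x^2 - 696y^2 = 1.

First expand sqrt(696) as a continued fraction. With x_i = (sqrt(696) + m_i)/d_i and (m_0, d_0) = (0, 1): a_0 = floor(sqrt(696)) = 26, since 26^2 = 676 <= 696 < 729 = 27^2.
Iterate m_{i+1} = d_i*a_i - m_i, d_{i+1} = (696 - m_{i+1}^2)/d_i, a_{i+1} = floor((a_0 + m_{i+1})/d_{i+1}):
  m_1 = 1*26 - 0 = 26, d_1 = (696 - 26^2)/1 = 20/1 = 20, a_1 = floor((26 + 26)/20) = 2.
  m_2 = 20*2 - 26 = 14, d_2 = (696 - 14^2)/20 = 500/20 = 25, a_2 = floor((26 + 14)/25) = 1.
  m_3 = 25*1 - 14 = 11, d_3 = (696 - 11^2)/25 = 575/25 = 23, a_3 = floor((26 + 11)/23) = 1.
  m_4 = 23*1 - 11 = 12, d_4 = (696 - 12^2)/23 = 552/23 = 24, a_4 = floor((26 + 12)/24) = 1.
  m_5 = 24*1 - 12 = 12, d_5 = (696 - 12^2)/24 = 552/24 = 23, a_5 = floor((26 + 12)/23) = 1.
  m_6 = 23*1 - 12 = 11, d_6 = (696 - 11^2)/23 = 575/23 = 25, a_6 = floor((26 + 11)/25) = 1.
  m_7 = 25*1 - 11 = 14, d_7 = (696 - 14^2)/25 = 500/25 = 20, a_7 = floor((26 + 14)/20) = 2.
  m_8 = 20*2 - 14 = 26, d_8 = (696 - 26^2)/20 = 20/20 = 1, a_8 = floor((26 + 26)/1) = 52.
  m_9 = 1*52 - 26 = 26, d_9 = (696 - 26^2)/1 = 20/1 = 20: (m_9, d_9) = (m_1, d_1) = (26, 20), so from here the quotients repeat a_1, ..., a_8; the period length is 8.
So sqrt(696) = [26; (2, 1, 1, 1, 1, 1, 2, 52)] with period length k = 8.
k is even, so the fundamental solution of x^2 - 696y^2 = 1 is (p_{k-1}, q_{k-1}) = (p_7, q_7); compute convergents through index 7.
Convergents (p_i = a_i*p_{i-1} + p_{i-2}, q_i = a_i*q_{i-1} + q_{i-2} with p_{-2}=0, p_{-1}=1, q_{-2}=1, q_{-1}=0):
  i=0: a_0=26, p_0 = 26*1 + 0 = 26, q_0 = 26*0 + 1 = 1.
  i=1: a_1=2, p_1 = 2*26 + 1 = 53, q_1 = 2*1 + 0 = 2.
  i=2: a_2=1, p_2 = 1*53 + 26 = 79, q_2 = 1*2 + 1 = 3.
  i=3: a_3=1, p_3 = 1*79 + 53 = 132, q_3 = 1*3 + 2 = 5.
  i=4: a_4=1, p_4 = 1*132 + 79 = 211, q_4 = 1*5 + 3 = 8.
  i=5: a_5=1, p_5 = 1*211 + 132 = 343, q_5 = 1*8 + 5 = 13.
  i=6: a_6=1, p_6 = 1*343 + 211 = 554, q_6 = 1*13 + 8 = 21.
  i=7: a_7=2, p_7 = 2*554 + 343 = 1451, q_7 = 2*21 + 13 = 55.
Check: 1451^2 - 696*55^2 = 2105401 - 2105400 = 1, so (x, y) = (1451, 55) solves the equation, and by the theorem it is the least positive solution.

(x, y) = (1451, 55)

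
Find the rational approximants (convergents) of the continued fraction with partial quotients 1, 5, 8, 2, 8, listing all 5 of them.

1/1, 6/5, 49/41, 104/87, 881/737

Using the convergent recurrence p_i = a_i*p_{i-1} + p_{i-2}, q_i = a_i*q_{i-1} + q_{i-2} with p_{-2}=0, p_{-1}=1, q_{-2}=1, q_{-1}=0:
  i=0: a_0=1, p_0 = 1*1 + 0 = 1, q_0 = 1*0 + 1 = 1.
  i=1: a_1=5, p_1 = 5*1 + 1 = 6, q_1 = 5*1 + 0 = 5.
  i=2: a_2=8, p_2 = 8*6 + 1 = 49, q_2 = 8*5 + 1 = 41.
  i=3: a_3=2, p_3 = 2*49 + 6 = 104, q_3 = 2*41 + 5 = 87.
  i=4: a_4=8, p_4 = 8*104 + 49 = 881, q_4 = 8*87 + 41 = 737.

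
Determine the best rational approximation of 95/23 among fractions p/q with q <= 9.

Expand x = 95/23 as a continued fraction with the Euclidean algorithm:
  95 = 4*23 + 3, so a_0 = 4.
  23 = 7*3 + 2, so a_1 = 7.
  3 = 1*2 + 1, so a_2 = 1.
  2 = 2*1 + 0, so a_3 = 2.
so x = [4; 7, 1, 2].
Convergents (p_i = a_i*p_{i-1} + p_{i-2}, q_i = a_i*q_{i-1} + q_{i-2} with p_{-2}=0, p_{-1}=1, q_{-2}=1, q_{-1}=0), until the denominator exceeds 9:
  i=0: a_0=4, p_0 = 4*1 + 0 = 4, q_0 = 4*0 + 1 = 1.
  i=1: a_1=7, p_1 = 7*4 + 1 = 29, q_1 = 7*1 + 0 = 7.
  i=2: a_2=1, p_2 = 1*29 + 4 = 33, q_2 = 1*7 + 1 = 8.
  i=3: a_3=2, p_3 = 2*33 + 29 = 95, q_3 = 2*8 + 7 = 23.
q_3 = 23 > 9, so the last convergent with denominator <= 9 is p_2/q_2 = 33/8.
The closest fraction with denominator <= 9 is either p_2/q_2 or the intermediate fraction (k*p_2 + p_1)/(k*q_2 + q_1) with the largest k >= 1 whose denominator stays <= 9; these approach x as k grows, and every other convergent or intermediate fraction in range is farther away.
Largest k: floor((9 - q_1)/q_2) = floor((9 - 7)/8) = 0.
Since k = 0, no intermediate fraction beyond p_2/q_2 has denominator <= 9, so the convergent 33/8 is the closest (its error is |95*8 - 33*23|/(23*8) = 1/184).

33/8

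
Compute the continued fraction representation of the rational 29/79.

Run the Euclidean algorithm on 29 and 79; the successive quotients are the partial quotients a_0, a_1, ... (each step inverts the fractional part left over by the previous one):
  29 = 0*79 + 29, so a_0 = 0.
  79 = 2*29 + 21, so a_1 = 2.
  29 = 1*21 + 8, so a_2 = 1.
  21 = 2*8 + 5, so a_3 = 2.
  8 = 1*5 + 3, so a_4 = 1.
  5 = 1*3 + 2, so a_5 = 1.
  3 = 1*2 + 1, so a_6 = 1.
  2 = 2*1 + 0, so a_7 = 2.
The remainder reaches 0 after 8 divisions, so the expansion has 8 partial quotients, read off in order.

[0; 2, 1, 2, 1, 1, 1, 2]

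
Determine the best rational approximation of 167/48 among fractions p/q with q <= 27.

Expand x = 167/48 as a continued fraction with the Euclidean algorithm:
  167 = 3*48 + 23, so a_0 = 3.
  48 = 2*23 + 2, so a_1 = 2.
  23 = 11*2 + 1, so a_2 = 11.
  2 = 2*1 + 0, so a_3 = 2.
so x = [3; 2, 11, 2].
Convergents (p_i = a_i*p_{i-1} + p_{i-2}, q_i = a_i*q_{i-1} + q_{i-2} with p_{-2}=0, p_{-1}=1, q_{-2}=1, q_{-1}=0), until the denominator exceeds 27:
  i=0: a_0=3, p_0 = 3*1 + 0 = 3, q_0 = 3*0 + 1 = 1.
  i=1: a_1=2, p_1 = 2*3 + 1 = 7, q_1 = 2*1 + 0 = 2.
  i=2: a_2=11, p_2 = 11*7 + 3 = 80, q_2 = 11*2 + 1 = 23.
  i=3: a_3=2, p_3 = 2*80 + 7 = 167, q_3 = 2*23 + 2 = 48.
q_3 = 48 > 27, so the last convergent with denominator <= 27 is p_2/q_2 = 80/23.
The closest fraction with denominator <= 27 is either p_2/q_2 or the intermediate fraction (k*p_2 + p_1)/(k*q_2 + q_1) with the largest k >= 1 whose denominator stays <= 27; these approach x as k grows, and every other convergent or intermediate fraction in range is farther away.
Largest k: floor((27 - q_1)/q_2) = floor((27 - 2)/23) = 1.
That gives (1*80 + 7)/(1*23 + 2) = 87/25.
Compare the errors: |x - 80/23| = |167*23 - 80*48|/(48*23) = 1/1104, and |x - 87/25| = |167*25 - 87*48|/(48*25) = 1/1200.
Cross-multiplying, 1*1104 = 1104 < 1200 = 1*1200, so 1/1200 is smaller: the intermediate fraction 87/25 is closer to x than 80/23.

87/25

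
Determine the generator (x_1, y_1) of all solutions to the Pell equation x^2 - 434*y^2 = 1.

First expand sqrt(434) as a continued fraction. With x_i = (sqrt(434) + m_i)/d_i and (m_0, d_0) = (0, 1): a_0 = floor(sqrt(434)) = 20, since 20^2 = 400 <= 434 < 441 = 21^2.
Iterate m_{i+1} = d_i*a_i - m_i, d_{i+1} = (434 - m_{i+1}^2)/d_i, a_{i+1} = floor((a_0 + m_{i+1})/d_{i+1}):
  m_1 = 1*20 - 0 = 20, d_1 = (434 - 20^2)/1 = 34/1 = 34, a_1 = floor((20 + 20)/34) = 1.
  m_2 = 34*1 - 20 = 14, d_2 = (434 - 14^2)/34 = 238/34 = 7, a_2 = floor((20 + 14)/7) = 4.
  m_3 = 7*4 - 14 = 14, d_3 = (434 - 14^2)/7 = 238/7 = 34, a_3 = floor((20 + 14)/34) = 1.
  m_4 = 34*1 - 14 = 20, d_4 = (434 - 20^2)/34 = 34/34 = 1, a_4 = floor((20 + 20)/1) = 40.
  m_5 = 1*40 - 20 = 20, d_5 = (434 - 20^2)/1 = 34/1 = 34: (m_5, d_5) = (m_1, d_1) = (20, 34), so from here the quotients repeat a_1, ..., a_4; the period length is 4.
So sqrt(434) = [20; (1, 4, 1, 40)] with period length k = 4.
k is even, so the fundamental solution of x^2 - 434y^2 = 1 is (p_{k-1}, q_{k-1}) = (p_3, q_3); compute convergents through index 3.
Convergents (p_i = a_i*p_{i-1} + p_{i-2}, q_i = a_i*q_{i-1} + q_{i-2} with p_{-2}=0, p_{-1}=1, q_{-2}=1, q_{-1}=0):
  i=0: a_0=20, p_0 = 20*1 + 0 = 20, q_0 = 20*0 + 1 = 1.
  i=1: a_1=1, p_1 = 1*20 + 1 = 21, q_1 = 1*1 + 0 = 1.
  i=2: a_2=4, p_2 = 4*21 + 20 = 104, q_2 = 4*1 + 1 = 5.
  i=3: a_3=1, p_3 = 1*104 + 21 = 125, q_3 = 1*5 + 1 = 6.
Check: 125^2 - 434*6^2 = 15625 - 15624 = 1, so (x, y) = (125, 6) solves the equation, and by the theorem it is the least positive solution.

(x, y) = (125, 6)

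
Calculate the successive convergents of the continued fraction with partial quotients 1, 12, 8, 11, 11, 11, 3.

1/1, 13/12, 105/97, 1168/1079, 12953/11966, 143651/132705, 443906/410081

Using the convergent recurrence p_i = a_i*p_{i-1} + p_{i-2}, q_i = a_i*q_{i-1} + q_{i-2} with p_{-2}=0, p_{-1}=1, q_{-2}=1, q_{-1}=0:
  i=0: a_0=1, p_0 = 1*1 + 0 = 1, q_0 = 1*0 + 1 = 1.
  i=1: a_1=12, p_1 = 12*1 + 1 = 13, q_1 = 12*1 + 0 = 12.
  i=2: a_2=8, p_2 = 8*13 + 1 = 105, q_2 = 8*12 + 1 = 97.
  i=3: a_3=11, p_3 = 11*105 + 13 = 1168, q_3 = 11*97 + 12 = 1079.
  i=4: a_4=11, p_4 = 11*1168 + 105 = 12953, q_4 = 11*1079 + 97 = 11966.
  i=5: a_5=11, p_5 = 11*12953 + 1168 = 143651, q_5 = 11*11966 + 1079 = 132705.
  i=6: a_6=3, p_6 = 3*143651 + 12953 = 443906, q_6 = 3*132705 + 11966 = 410081.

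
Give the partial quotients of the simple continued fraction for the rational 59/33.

[1; 1, 3, 1, 2, 2]

Run the Euclidean algorithm on 59 and 33; the successive quotients are the partial quotients a_0, a_1, ... (each step inverts the fractional part left over by the previous one):
  59 = 1*33 + 26, so a_0 = 1.
  33 = 1*26 + 7, so a_1 = 1.
  26 = 3*7 + 5, so a_2 = 3.
  7 = 1*5 + 2, so a_3 = 1.
  5 = 2*2 + 1, so a_4 = 2.
  2 = 2*1 + 0, so a_5 = 2.
The remainder reaches 0 after 6 divisions, so the expansion has 6 partial quotients, read off in order.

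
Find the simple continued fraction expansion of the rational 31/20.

Run the Euclidean algorithm on 31 and 20; the successive quotients are the partial quotients a_0, a_1, ... (each step inverts the fractional part left over by the previous one):
  31 = 1*20 + 11, so a_0 = 1.
  20 = 1*11 + 9, so a_1 = 1.
  11 = 1*9 + 2, so a_2 = 1.
  9 = 4*2 + 1, so a_3 = 4.
  2 = 2*1 + 0, so a_4 = 2.
The remainder reaches 0 after 5 divisions, so the expansion has 5 partial quotients, read off in order.

[1; 1, 1, 4, 2]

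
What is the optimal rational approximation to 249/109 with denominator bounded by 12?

16/7

Expand x = 249/109 as a continued fraction with the Euclidean algorithm:
  249 = 2*109 + 31, so a_0 = 2.
  109 = 3*31 + 16, so a_1 = 3.
  31 = 1*16 + 15, so a_2 = 1.
  16 = 1*15 + 1, so a_3 = 1.
  15 = 15*1 + 0, so a_4 = 15.
so x = [2; 3, 1, 1, 15].
Convergents (p_i = a_i*p_{i-1} + p_{i-2}, q_i = a_i*q_{i-1} + q_{i-2} with p_{-2}=0, p_{-1}=1, q_{-2}=1, q_{-1}=0), until the denominator exceeds 12:
  i=0: a_0=2, p_0 = 2*1 + 0 = 2, q_0 = 2*0 + 1 = 1.
  i=1: a_1=3, p_1 = 3*2 + 1 = 7, q_1 = 3*1 + 0 = 3.
  i=2: a_2=1, p_2 = 1*7 + 2 = 9, q_2 = 1*3 + 1 = 4.
  i=3: a_3=1, p_3 = 1*9 + 7 = 16, q_3 = 1*4 + 3 = 7.
  i=4: a_4=15, p_4 = 15*16 + 9 = 249, q_4 = 15*7 + 4 = 109.
q_4 = 109 > 12, so the last convergent with denominator <= 12 is p_3/q_3 = 16/7.
The closest fraction with denominator <= 12 is either p_3/q_3 or the intermediate fraction (k*p_3 + p_2)/(k*q_3 + q_2) with the largest k >= 1 whose denominator stays <= 12; these approach x as k grows, and every other convergent or intermediate fraction in range is farther away.
Largest k: floor((12 - q_2)/q_3) = floor((12 - 4)/7) = 1.
That gives (1*16 + 9)/(1*7 + 4) = 25/11.
Compare the errors: |x - 16/7| = |249*7 - 16*109|/(109*7) = 1/763, and |x - 25/11| = |249*11 - 25*109|/(109*11) = 14/1199.
Cross-multiplying, 1*1199 = 1199 < 10682 = 14*763, so 1/763 is smaller: the convergent 16/7 is closer to x than 25/11.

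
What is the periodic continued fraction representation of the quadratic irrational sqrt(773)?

Write x_i = (sqrt(773) + m_i)/d_i with (m_0, d_0) = (0, 1). a_0 = floor(sqrt(773)) = 27, since 27^2 = 729 <= 773 < 784 = 28^2.
Iterate m_{i+1} = d_i*a_i - m_i, d_{i+1} = (773 - m_{i+1}^2)/d_i, a_{i+1} = floor((a_0 + m_{i+1})/d_{i+1}):
  m_1 = 1*27 - 0 = 27, d_1 = (773 - 27^2)/1 = 44/1 = 44, a_1 = floor((27 + 27)/44) = 1.
  m_2 = 44*1 - 27 = 17, d_2 = (773 - 17^2)/44 = 484/44 = 11, a_2 = floor((27 + 17)/11) = 4.
  m_3 = 11*4 - 17 = 27, d_3 = (773 - 27^2)/11 = 44/11 = 4, a_3 = floor((27 + 27)/4) = 13.
  m_4 = 4*13 - 27 = 25, d_4 = (773 - 25^2)/4 = 148/4 = 37, a_4 = floor((27 + 25)/37) = 1.
  m_5 = 37*1 - 25 = 12, d_5 = (773 - 12^2)/37 = 629/37 = 17, a_5 = floor((27 + 12)/17) = 2.
  m_6 = 17*2 - 12 = 22, d_6 = (773 - 22^2)/17 = 289/17 = 17, a_6 = floor((27 + 22)/17) = 2.
  m_7 = 17*2 - 22 = 12, d_7 = (773 - 12^2)/17 = 629/17 = 37, a_7 = floor((27 + 12)/37) = 1.
  m_8 = 37*1 - 12 = 25, d_8 = (773 - 25^2)/37 = 148/37 = 4, a_8 = floor((27 + 25)/4) = 13.
  m_9 = 4*13 - 25 = 27, d_9 = (773 - 27^2)/4 = 44/4 = 11, a_9 = floor((27 + 27)/11) = 4.
  m_10 = 11*4 - 27 = 17, d_10 = (773 - 17^2)/11 = 484/11 = 44, a_10 = floor((27 + 17)/44) = 1.
  m_11 = 44*1 - 17 = 27, d_11 = (773 - 27^2)/44 = 44/44 = 1, a_11 = floor((27 + 27)/1) = 54.
  m_12 = 1*54 - 27 = 27, d_12 = (773 - 27^2)/1 = 44/1 = 44: (m_12, d_12) = (m_1, d_1) = (27, 44), so from here the quotients repeat a_1, ..., a_11; the period length is 11.
Hence the expansion of sqrt(773) is a_0 = 27 followed by the repeating block 1, 4, 13, 1, 2, 2, 1, 13, 4, 1, 54 (period 11).

[27; (1, 4, 13, 1, 2, 2, 1, 13, 4, 1, 54)]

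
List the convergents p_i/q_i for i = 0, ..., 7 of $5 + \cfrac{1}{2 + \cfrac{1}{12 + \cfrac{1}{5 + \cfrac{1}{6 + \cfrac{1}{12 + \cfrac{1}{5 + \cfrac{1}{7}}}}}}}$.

Using the convergent recurrence p_i = a_i*p_{i-1} + p_{i-2}, q_i = a_i*q_{i-1} + q_{i-2} with p_{-2}=0, p_{-1}=1, q_{-2}=1, q_{-1}=0:
  i=0: a_0=5, p_0 = 5*1 + 0 = 5, q_0 = 5*0 + 1 = 1.
  i=1: a_1=2, p_1 = 2*5 + 1 = 11, q_1 = 2*1 + 0 = 2.
  i=2: a_2=12, p_2 = 12*11 + 5 = 137, q_2 = 12*2 + 1 = 25.
  i=3: a_3=5, p_3 = 5*137 + 11 = 696, q_3 = 5*25 + 2 = 127.
  i=4: a_4=6, p_4 = 6*696 + 137 = 4313, q_4 = 6*127 + 25 = 787.
  i=5: a_5=12, p_5 = 12*4313 + 696 = 52452, q_5 = 12*787 + 127 = 9571.
  i=6: a_6=5, p_6 = 5*52452 + 4313 = 266573, q_6 = 5*9571 + 787 = 48642.
  i=7: a_7=7, p_7 = 7*266573 + 52452 = 1918463, q_7 = 7*48642 + 9571 = 350065.

5/1, 11/2, 137/25, 696/127, 4313/787, 52452/9571, 266573/48642, 1918463/350065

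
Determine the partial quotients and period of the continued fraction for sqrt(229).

Write x_i = (sqrt(229) + m_i)/d_i with (m_0, d_0) = (0, 1). a_0 = floor(sqrt(229)) = 15, since 15^2 = 225 <= 229 < 256 = 16^2.
Iterate m_{i+1} = d_i*a_i - m_i, d_{i+1} = (229 - m_{i+1}^2)/d_i, a_{i+1} = floor((a_0 + m_{i+1})/d_{i+1}):
  m_1 = 1*15 - 0 = 15, d_1 = (229 - 15^2)/1 = 4/1 = 4, a_1 = floor((15 + 15)/4) = 7.
  m_2 = 4*7 - 15 = 13, d_2 = (229 - 13^2)/4 = 60/4 = 15, a_2 = floor((15 + 13)/15) = 1.
  m_3 = 15*1 - 13 = 2, d_3 = (229 - 2^2)/15 = 225/15 = 15, a_3 = floor((15 + 2)/15) = 1.
  m_4 = 15*1 - 2 = 13, d_4 = (229 - 13^2)/15 = 60/15 = 4, a_4 = floor((15 + 13)/4) = 7.
  m_5 = 4*7 - 13 = 15, d_5 = (229 - 15^2)/4 = 4/4 = 1, a_5 = floor((15 + 15)/1) = 30.
  m_6 = 1*30 - 15 = 15, d_6 = (229 - 15^2)/1 = 4/1 = 4: (m_6, d_6) = (m_1, d_1) = (15, 4), so from here the quotients repeat a_1, ..., a_5; the period length is 5.
Hence the expansion of sqrt(229) is a_0 = 15 followed by the repeating block 7, 1, 1, 7, 30 (period 5).

[15; (7, 1, 1, 7, 30)]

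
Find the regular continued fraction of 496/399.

[1; 4, 8, 1, 4, 2]

Run the Euclidean algorithm on 496 and 399; the successive quotients are the partial quotients a_0, a_1, ... (each step inverts the fractional part left over by the previous one):
  496 = 1*399 + 97, so a_0 = 1.
  399 = 4*97 + 11, so a_1 = 4.
  97 = 8*11 + 9, so a_2 = 8.
  11 = 1*9 + 2, so a_3 = 1.
  9 = 4*2 + 1, so a_4 = 4.
  2 = 2*1 + 0, so a_5 = 2.
The remainder reaches 0 after 6 divisions, so the expansion has 6 partial quotients, read off in order.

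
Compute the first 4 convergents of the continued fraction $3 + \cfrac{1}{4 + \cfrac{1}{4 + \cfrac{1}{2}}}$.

Using the convergent recurrence p_i = a_i*p_{i-1} + p_{i-2}, q_i = a_i*q_{i-1} + q_{i-2} with p_{-2}=0, p_{-1}=1, q_{-2}=1, q_{-1}=0:
  i=0: a_0=3, p_0 = 3*1 + 0 = 3, q_0 = 3*0 + 1 = 1.
  i=1: a_1=4, p_1 = 4*3 + 1 = 13, q_1 = 4*1 + 0 = 4.
  i=2: a_2=4, p_2 = 4*13 + 3 = 55, q_2 = 4*4 + 1 = 17.
  i=3: a_3=2, p_3 = 2*55 + 13 = 123, q_3 = 2*17 + 4 = 38.

3/1, 13/4, 55/17, 123/38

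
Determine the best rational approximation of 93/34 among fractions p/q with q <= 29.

52/19

Expand x = 93/34 as a continued fraction with the Euclidean algorithm:
  93 = 2*34 + 25, so a_0 = 2.
  34 = 1*25 + 9, so a_1 = 1.
  25 = 2*9 + 7, so a_2 = 2.
  9 = 1*7 + 2, so a_3 = 1.
  7 = 3*2 + 1, so a_4 = 3.
  2 = 2*1 + 0, so a_5 = 2.
so x = [2; 1, 2, 1, 3, 2].
Convergents (p_i = a_i*p_{i-1} + p_{i-2}, q_i = a_i*q_{i-1} + q_{i-2} with p_{-2}=0, p_{-1}=1, q_{-2}=1, q_{-1}=0), until the denominator exceeds 29:
  i=0: a_0=2, p_0 = 2*1 + 0 = 2, q_0 = 2*0 + 1 = 1.
  i=1: a_1=1, p_1 = 1*2 + 1 = 3, q_1 = 1*1 + 0 = 1.
  i=2: a_2=2, p_2 = 2*3 + 2 = 8, q_2 = 2*1 + 1 = 3.
  i=3: a_3=1, p_3 = 1*8 + 3 = 11, q_3 = 1*3 + 1 = 4.
  i=4: a_4=3, p_4 = 3*11 + 8 = 41, q_4 = 3*4 + 3 = 15.
  i=5: a_5=2, p_5 = 2*41 + 11 = 93, q_5 = 2*15 + 4 = 34.
q_5 = 34 > 29, so the last convergent with denominator <= 29 is p_4/q_4 = 41/15.
The closest fraction with denominator <= 29 is either p_4/q_4 or the intermediate fraction (k*p_4 + p_3)/(k*q_4 + q_3) with the largest k >= 1 whose denominator stays <= 29; these approach x as k grows, and every other convergent or intermediate fraction in range is farther away.
Largest k: floor((29 - q_3)/q_4) = floor((29 - 4)/15) = 1.
That gives (1*41 + 11)/(1*15 + 4) = 52/19.
Compare the errors: |x - 41/15| = |93*15 - 41*34|/(34*15) = 1/510, and |x - 52/19| = |93*19 - 52*34|/(34*19) = 1/646.
Cross-multiplying, 1*510 = 510 < 646 = 1*646, so 1/646 is smaller: the intermediate fraction 52/19 is closer to x than 41/15.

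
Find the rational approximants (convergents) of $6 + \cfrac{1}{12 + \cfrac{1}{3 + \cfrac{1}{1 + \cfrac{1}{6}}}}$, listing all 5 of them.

Using the convergent recurrence p_i = a_i*p_{i-1} + p_{i-2}, q_i = a_i*q_{i-1} + q_{i-2} with p_{-2}=0, p_{-1}=1, q_{-2}=1, q_{-1}=0:
  i=0: a_0=6, p_0 = 6*1 + 0 = 6, q_0 = 6*0 + 1 = 1.
  i=1: a_1=12, p_1 = 12*6 + 1 = 73, q_1 = 12*1 + 0 = 12.
  i=2: a_2=3, p_2 = 3*73 + 6 = 225, q_2 = 3*12 + 1 = 37.
  i=3: a_3=1, p_3 = 1*225 + 73 = 298, q_3 = 1*37 + 12 = 49.
  i=4: a_4=6, p_4 = 6*298 + 225 = 2013, q_4 = 6*49 + 37 = 331.

6/1, 73/12, 225/37, 298/49, 2013/331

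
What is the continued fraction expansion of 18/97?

Run the Euclidean algorithm on 18 and 97; the successive quotients are the partial quotients a_0, a_1, ... (each step inverts the fractional part left over by the previous one):
  18 = 0*97 + 18, so a_0 = 0.
  97 = 5*18 + 7, so a_1 = 5.
  18 = 2*7 + 4, so a_2 = 2.
  7 = 1*4 + 3, so a_3 = 1.
  4 = 1*3 + 1, so a_4 = 1.
  3 = 3*1 + 0, so a_5 = 3.
The remainder reaches 0 after 6 divisions, so the expansion has 6 partial quotients, read off in order.

[0; 5, 2, 1, 1, 3]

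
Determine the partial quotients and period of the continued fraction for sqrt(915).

Write x_i = (sqrt(915) + m_i)/d_i with (m_0, d_0) = (0, 1). a_0 = floor(sqrt(915)) = 30, since 30^2 = 900 <= 915 < 961 = 31^2.
Iterate m_{i+1} = d_i*a_i - m_i, d_{i+1} = (915 - m_{i+1}^2)/d_i, a_{i+1} = floor((a_0 + m_{i+1})/d_{i+1}):
  m_1 = 1*30 - 0 = 30, d_1 = (915 - 30^2)/1 = 15/1 = 15, a_1 = floor((30 + 30)/15) = 4.
  m_2 = 15*4 - 30 = 30, d_2 = (915 - 30^2)/15 = 15/15 = 1, a_2 = floor((30 + 30)/1) = 60.
  m_3 = 1*60 - 30 = 30, d_3 = (915 - 30^2)/1 = 15/1 = 15: (m_3, d_3) = (m_1, d_1) = (30, 15), so from here the quotients repeat a_1, a_2; the period length is 2.
Hence the expansion of sqrt(915) is a_0 = 30 followed by the repeating block 4, 60 (period 2).

[30; (4, 60)]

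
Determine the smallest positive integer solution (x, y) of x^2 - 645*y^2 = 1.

(x, y) = (1024001, 40320)

First expand sqrt(645) as a continued fraction. With x_i = (sqrt(645) + m_i)/d_i and (m_0, d_0) = (0, 1): a_0 = floor(sqrt(645)) = 25, since 25^2 = 625 <= 645 < 676 = 26^2.
Iterate m_{i+1} = d_i*a_i - m_i, d_{i+1} = (645 - m_{i+1}^2)/d_i, a_{i+1} = floor((a_0 + m_{i+1})/d_{i+1}):
  m_1 = 1*25 - 0 = 25, d_1 = (645 - 25^2)/1 = 20/1 = 20, a_1 = floor((25 + 25)/20) = 2.
  m_2 = 20*2 - 25 = 15, d_2 = (645 - 15^2)/20 = 420/20 = 21, a_2 = floor((25 + 15)/21) = 1.
  m_3 = 21*1 - 15 = 6, d_3 = (645 - 6^2)/21 = 609/21 = 29, a_3 = floor((25 + 6)/29) = 1.
  m_4 = 29*1 - 6 = 23, d_4 = (645 - 23^2)/29 = 116/29 = 4, a_4 = floor((25 + 23)/4) = 12.
  m_5 = 4*12 - 23 = 25, d_5 = (645 - 25^2)/4 = 20/4 = 5, a_5 = floor((25 + 25)/5) = 10.
  m_6 = 5*10 - 25 = 25, d_6 = (645 - 25^2)/5 = 20/5 = 4, a_6 = floor((25 + 25)/4) = 12.
  m_7 = 4*12 - 25 = 23, d_7 = (645 - 23^2)/4 = 116/4 = 29, a_7 = floor((25 + 23)/29) = 1.
  m_8 = 29*1 - 23 = 6, d_8 = (645 - 6^2)/29 = 609/29 = 21, a_8 = floor((25 + 6)/21) = 1.
  m_9 = 21*1 - 6 = 15, d_9 = (645 - 15^2)/21 = 420/21 = 20, a_9 = floor((25 + 15)/20) = 2.
  m_10 = 20*2 - 15 = 25, d_10 = (645 - 25^2)/20 = 20/20 = 1, a_10 = floor((25 + 25)/1) = 50.
  m_11 = 1*50 - 25 = 25, d_11 = (645 - 25^2)/1 = 20/1 = 20: (m_11, d_11) = (m_1, d_1) = (25, 20), so from here the quotients repeat a_1, ..., a_10; the period length is 10.
So sqrt(645) = [25; (2, 1, 1, 12, 10, 12, 1, 1, 2, 50)] with period length k = 10.
k is even, so the fundamental solution of x^2 - 645y^2 = 1 is (p_{k-1}, q_{k-1}) = (p_9, q_9); compute convergents through index 9.
Convergents (p_i = a_i*p_{i-1} + p_{i-2}, q_i = a_i*q_{i-1} + q_{i-2} with p_{-2}=0, p_{-1}=1, q_{-2}=1, q_{-1}=0):
  i=0: a_0=25, p_0 = 25*1 + 0 = 25, q_0 = 25*0 + 1 = 1.
  i=1: a_1=2, p_1 = 2*25 + 1 = 51, q_1 = 2*1 + 0 = 2.
  i=2: a_2=1, p_2 = 1*51 + 25 = 76, q_2 = 1*2 + 1 = 3.
  i=3: a_3=1, p_3 = 1*76 + 51 = 127, q_3 = 1*3 + 2 = 5.
  i=4: a_4=12, p_4 = 12*127 + 76 = 1600, q_4 = 12*5 + 3 = 63.
  i=5: a_5=10, p_5 = 10*1600 + 127 = 16127, q_5 = 10*63 + 5 = 635.
  i=6: a_6=12, p_6 = 12*16127 + 1600 = 195124, q_6 = 12*635 + 63 = 7683.
  i=7: a_7=1, p_7 = 1*195124 + 16127 = 211251, q_7 = 1*7683 + 635 = 8318.
  i=8: a_8=1, p_8 = 1*211251 + 195124 = 406375, q_8 = 1*8318 + 7683 = 16001.
  i=9: a_9=2, p_9 = 2*406375 + 211251 = 1024001, q_9 = 2*16001 + 8318 = 40320.
Check: 1024001^2 - 645*40320^2 = 1048578048001 - 1048578048000 = 1, so (x, y) = (1024001, 40320) solves the equation, and by the theorem it is the least positive solution.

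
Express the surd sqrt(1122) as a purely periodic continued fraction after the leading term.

[33; (2, 66)]

Write x_i = (sqrt(1122) + m_i)/d_i with (m_0, d_0) = (0, 1). a_0 = floor(sqrt(1122)) = 33, since 33^2 = 1089 <= 1122 < 1156 = 34^2.
Iterate m_{i+1} = d_i*a_i - m_i, d_{i+1} = (1122 - m_{i+1}^2)/d_i, a_{i+1} = floor((a_0 + m_{i+1})/d_{i+1}):
  m_1 = 1*33 - 0 = 33, d_1 = (1122 - 33^2)/1 = 33/1 = 33, a_1 = floor((33 + 33)/33) = 2.
  m_2 = 33*2 - 33 = 33, d_2 = (1122 - 33^2)/33 = 33/33 = 1, a_2 = floor((33 + 33)/1) = 66.
  m_3 = 1*66 - 33 = 33, d_3 = (1122 - 33^2)/1 = 33/1 = 33: (m_3, d_3) = (m_1, d_1) = (33, 33), so from here the quotients repeat a_1, a_2; the period length is 2.
Hence the expansion of sqrt(1122) is a_0 = 33 followed by the repeating block 2, 66 (period 2).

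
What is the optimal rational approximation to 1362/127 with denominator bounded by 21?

193/18

Expand x = 1362/127 as a continued fraction with the Euclidean algorithm:
  1362 = 10*127 + 92, so a_0 = 10.
  127 = 1*92 + 35, so a_1 = 1.
  92 = 2*35 + 22, so a_2 = 2.
  35 = 1*22 + 13, so a_3 = 1.
  22 = 1*13 + 9, so a_4 = 1.
  13 = 1*9 + 4, so a_5 = 1.
  9 = 2*4 + 1, so a_6 = 2.
  4 = 4*1 + 0, so a_7 = 4.
so x = [10; 1, 2, 1, 1, 1, 2, 4].
Convergents (p_i = a_i*p_{i-1} + p_{i-2}, q_i = a_i*q_{i-1} + q_{i-2} with p_{-2}=0, p_{-1}=1, q_{-2}=1, q_{-1}=0), until the denominator exceeds 21:
  i=0: a_0=10, p_0 = 10*1 + 0 = 10, q_0 = 10*0 + 1 = 1.
  i=1: a_1=1, p_1 = 1*10 + 1 = 11, q_1 = 1*1 + 0 = 1.
  i=2: a_2=2, p_2 = 2*11 + 10 = 32, q_2 = 2*1 + 1 = 3.
  i=3: a_3=1, p_3 = 1*32 + 11 = 43, q_3 = 1*3 + 1 = 4.
  i=4: a_4=1, p_4 = 1*43 + 32 = 75, q_4 = 1*4 + 3 = 7.
  i=5: a_5=1, p_5 = 1*75 + 43 = 118, q_5 = 1*7 + 4 = 11.
  i=6: a_6=2, p_6 = 2*118 + 75 = 311, q_6 = 2*11 + 7 = 29.
q_6 = 29 > 21, so the last convergent with denominator <= 21 is p_5/q_5 = 118/11.
The closest fraction with denominator <= 21 is either p_5/q_5 or the intermediate fraction (k*p_5 + p_4)/(k*q_5 + q_4) with the largest k >= 1 whose denominator stays <= 21; these approach x as k grows, and every other convergent or intermediate fraction in range is farther away.
Largest k: floor((21 - q_4)/q_5) = floor((21 - 7)/11) = 1.
That gives (1*118 + 75)/(1*11 + 7) = 193/18.
Compare the errors: |x - 118/11| = |1362*11 - 118*127|/(127*11) = 4/1397, and |x - 193/18| = |1362*18 - 193*127|/(127*18) = 5/2286.
Cross-multiplying, 5*1397 = 6985 < 9144 = 4*2286, so 5/2286 is smaller: the intermediate fraction 193/18 is closer to x than 118/11.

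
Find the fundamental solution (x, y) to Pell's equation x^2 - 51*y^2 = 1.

(x, y) = (50, 7)

First expand sqrt(51) as a continued fraction. With x_i = (sqrt(51) + m_i)/d_i and (m_0, d_0) = (0, 1): a_0 = floor(sqrt(51)) = 7, since 7^2 = 49 <= 51 < 64 = 8^2.
Iterate m_{i+1} = d_i*a_i - m_i, d_{i+1} = (51 - m_{i+1}^2)/d_i, a_{i+1} = floor((a_0 + m_{i+1})/d_{i+1}):
  m_1 = 1*7 - 0 = 7, d_1 = (51 - 7^2)/1 = 2/1 = 2, a_1 = floor((7 + 7)/2) = 7.
  m_2 = 2*7 - 7 = 7, d_2 = (51 - 7^2)/2 = 2/2 = 1, a_2 = floor((7 + 7)/1) = 14.
  m_3 = 1*14 - 7 = 7, d_3 = (51 - 7^2)/1 = 2/1 = 2: (m_3, d_3) = (m_1, d_1) = (7, 2), so from here the quotients repeat a_1, a_2; the period length is 2.
So sqrt(51) = [7; (7, 14)] with period length k = 2.
k is even, so the fundamental solution of x^2 - 51y^2 = 1 is (p_{k-1}, q_{k-1}) = (p_1, q_1); compute convergents through index 1.
Convergents (p_i = a_i*p_{i-1} + p_{i-2}, q_i = a_i*q_{i-1} + q_{i-2} with p_{-2}=0, p_{-1}=1, q_{-2}=1, q_{-1}=0):
  i=0: a_0=7, p_0 = 7*1 + 0 = 7, q_0 = 7*0 + 1 = 1.
  i=1: a_1=7, p_1 = 7*7 + 1 = 50, q_1 = 7*1 + 0 = 7.
Check: 50^2 - 51*7^2 = 2500 - 2499 = 1, so (x, y) = (50, 7) solves the equation, and by the theorem it is the least positive solution.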